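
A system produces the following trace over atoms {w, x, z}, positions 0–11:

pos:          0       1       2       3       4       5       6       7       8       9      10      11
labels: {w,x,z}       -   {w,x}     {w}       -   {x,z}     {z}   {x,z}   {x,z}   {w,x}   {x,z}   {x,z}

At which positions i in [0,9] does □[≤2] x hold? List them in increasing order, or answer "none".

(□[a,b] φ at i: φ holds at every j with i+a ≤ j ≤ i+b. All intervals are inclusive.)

Evaluate at each i in [0,9]:
  i=0: ✗ (fails at j=1)
  i=1: ✗ (fails at j=1)
  i=2: ✗ (fails at j=3)
  i=3: ✗ (fails at j=3)
  i=4: ✗ (fails at j=4)
  i=5: ✗ (fails at j=6)
  i=6: ✗ (fails at j=6)
  i=7: ✓ (all of [7,9])
  i=8: ✓ (all of [8,10])
  i=9: ✓ (all of [9,11])

7, 8, 9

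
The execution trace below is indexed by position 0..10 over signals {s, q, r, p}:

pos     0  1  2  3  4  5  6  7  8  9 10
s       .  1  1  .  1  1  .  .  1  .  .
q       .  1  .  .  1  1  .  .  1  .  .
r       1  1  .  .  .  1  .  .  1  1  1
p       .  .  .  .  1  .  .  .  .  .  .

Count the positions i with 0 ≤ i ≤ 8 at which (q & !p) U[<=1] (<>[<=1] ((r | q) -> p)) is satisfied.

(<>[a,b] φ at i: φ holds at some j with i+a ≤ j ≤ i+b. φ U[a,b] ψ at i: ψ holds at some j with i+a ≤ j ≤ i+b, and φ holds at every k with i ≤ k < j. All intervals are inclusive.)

7

Evaluate at each i in [0,8]:
  i=0: ✗ (lhs fails at k=0 before rhs at j=1)
  i=1: ✓ (rhs at j=1)
  i=2: ✓ (rhs at j=2)
  i=3: ✓ (rhs at j=3)
  i=4: ✓ (rhs at j=4)
  i=5: ✓ (rhs at j=5)
  i=6: ✓ (rhs at j=6)
  i=7: ✓ (rhs at j=7)
  i=8: ✗ (no rhs in [8,9])
Positions where it holds: {1, 2, 3, 4, 5, 6, 7} → 7.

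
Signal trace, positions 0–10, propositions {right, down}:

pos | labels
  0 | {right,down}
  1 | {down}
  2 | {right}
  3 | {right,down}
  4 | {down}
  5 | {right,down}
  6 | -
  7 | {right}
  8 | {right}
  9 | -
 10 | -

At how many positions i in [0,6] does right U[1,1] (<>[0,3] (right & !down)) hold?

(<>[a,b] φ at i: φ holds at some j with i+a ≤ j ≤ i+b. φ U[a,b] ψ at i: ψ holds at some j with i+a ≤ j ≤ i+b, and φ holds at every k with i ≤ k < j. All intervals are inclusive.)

3

Evaluate at each i in [0,6]:
  i=0: ✓ (rhs at j=1; lhs holds on [0,0])
  i=1: ✗ (lhs fails at k=1 before rhs at j=2)
  i=2: ✗ (no rhs in [3,3])
  i=3: ✓ (rhs at j=4; lhs holds on [3,3])
  i=4: ✗ (lhs fails at k=4 before rhs at j=5)
  i=5: ✓ (rhs at j=6; lhs holds on [5,5])
  i=6: ✗ (lhs fails at k=6 before rhs at j=7)
Positions where it holds: {0, 3, 5} → 3.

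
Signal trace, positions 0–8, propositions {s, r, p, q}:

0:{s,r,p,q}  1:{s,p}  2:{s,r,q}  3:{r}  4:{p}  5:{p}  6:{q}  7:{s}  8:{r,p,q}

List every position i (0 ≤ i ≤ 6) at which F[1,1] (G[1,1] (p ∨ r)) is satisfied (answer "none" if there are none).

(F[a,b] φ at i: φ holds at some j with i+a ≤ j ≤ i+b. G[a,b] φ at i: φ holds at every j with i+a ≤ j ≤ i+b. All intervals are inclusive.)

Evaluate at each i in [0,6]:
  i=0: ✓ (witness j=1)
  i=1: ✓ (witness j=2)
  i=2: ✓ (witness j=3)
  i=3: ✓ (witness j=4)
  i=4: ✗ (none in [5,5])
  i=5: ✗ (none in [6,6])
  i=6: ✓ (witness j=7)

0, 1, 2, 3, 6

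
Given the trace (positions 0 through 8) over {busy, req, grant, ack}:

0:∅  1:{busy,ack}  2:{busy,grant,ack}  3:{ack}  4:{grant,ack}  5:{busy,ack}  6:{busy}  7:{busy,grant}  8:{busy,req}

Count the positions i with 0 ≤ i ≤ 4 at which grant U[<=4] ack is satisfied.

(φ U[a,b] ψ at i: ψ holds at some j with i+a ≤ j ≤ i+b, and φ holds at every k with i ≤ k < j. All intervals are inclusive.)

Evaluate at each i in [0,4]:
  i=0: ✗ (lhs fails at k=0 before rhs at j=1)
  i=1: ✓ (rhs at j=1)
  i=2: ✓ (rhs at j=2)
  i=3: ✓ (rhs at j=3)
  i=4: ✓ (rhs at j=4)
Positions where it holds: {1, 2, 3, 4} → 4.

4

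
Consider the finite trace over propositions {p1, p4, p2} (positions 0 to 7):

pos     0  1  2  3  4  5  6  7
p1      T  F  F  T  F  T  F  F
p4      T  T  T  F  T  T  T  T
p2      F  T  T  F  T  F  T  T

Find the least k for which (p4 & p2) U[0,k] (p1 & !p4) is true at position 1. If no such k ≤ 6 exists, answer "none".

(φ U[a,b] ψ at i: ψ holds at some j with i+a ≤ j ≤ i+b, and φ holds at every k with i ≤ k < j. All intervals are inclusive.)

2

Need earliest j ≥ 1 with (p1 & !p4), and (p4 & p2) at every k in [1,j-1].
  j=1: rhs fails.
  j=2: rhs fails.
  j=3: rhs holds; lhs holds on [1,2]. k = 2.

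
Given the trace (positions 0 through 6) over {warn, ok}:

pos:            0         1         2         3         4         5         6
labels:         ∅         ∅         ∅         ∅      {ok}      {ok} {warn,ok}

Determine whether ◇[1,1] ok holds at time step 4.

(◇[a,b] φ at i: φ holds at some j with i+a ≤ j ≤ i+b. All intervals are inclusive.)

Check ok at each j in [5,5]:
  j=5: true
Found at j=5 → formula holds.

Holds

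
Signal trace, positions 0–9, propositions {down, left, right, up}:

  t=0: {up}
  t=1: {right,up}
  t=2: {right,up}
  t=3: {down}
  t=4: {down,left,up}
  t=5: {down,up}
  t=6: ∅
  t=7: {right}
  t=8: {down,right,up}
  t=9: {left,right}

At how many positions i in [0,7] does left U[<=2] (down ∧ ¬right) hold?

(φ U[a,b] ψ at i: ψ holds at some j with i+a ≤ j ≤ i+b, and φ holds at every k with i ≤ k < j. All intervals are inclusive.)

Evaluate at each i in [0,7]:
  i=0: ✗ (no rhs in [0,2])
  i=1: ✗ (lhs fails at k=1 before rhs at j=3)
  i=2: ✗ (lhs fails at k=2 before rhs at j=3)
  i=3: ✓ (rhs at j=3)
  i=4: ✓ (rhs at j=4)
  i=5: ✓ (rhs at j=5)
  i=6: ✗ (no rhs in [6,8])
  i=7: ✗ (no rhs in [7,9])
Positions where it holds: {3, 4, 5} → 3.

3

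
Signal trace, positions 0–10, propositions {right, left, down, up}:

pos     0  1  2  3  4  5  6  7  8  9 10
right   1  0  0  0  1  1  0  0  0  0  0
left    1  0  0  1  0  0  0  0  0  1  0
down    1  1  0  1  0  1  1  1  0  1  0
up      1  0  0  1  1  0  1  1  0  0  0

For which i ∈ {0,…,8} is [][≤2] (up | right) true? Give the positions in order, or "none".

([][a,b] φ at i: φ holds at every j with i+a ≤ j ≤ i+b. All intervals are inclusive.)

3, 4, 5

Evaluate at each i in [0,8]:
  i=0: ✗ (fails at j=1)
  i=1: ✗ (fails at j=1)
  i=2: ✗ (fails at j=2)
  i=3: ✓ (all of [3,5])
  i=4: ✓ (all of [4,6])
  i=5: ✓ (all of [5,7])
  i=6: ✗ (fails at j=8)
  i=7: ✗ (fails at j=8)
  i=8: ✗ (fails at j=8)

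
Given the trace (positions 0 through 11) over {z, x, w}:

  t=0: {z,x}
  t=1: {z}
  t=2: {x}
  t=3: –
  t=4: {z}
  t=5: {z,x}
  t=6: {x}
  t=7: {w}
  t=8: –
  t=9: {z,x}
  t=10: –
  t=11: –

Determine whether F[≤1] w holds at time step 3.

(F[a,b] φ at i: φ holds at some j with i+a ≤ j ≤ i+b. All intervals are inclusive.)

Check w at each j in [3,4]:
  j=3: false
  j=4: false
No position in the window satisfies it → formula fails.

No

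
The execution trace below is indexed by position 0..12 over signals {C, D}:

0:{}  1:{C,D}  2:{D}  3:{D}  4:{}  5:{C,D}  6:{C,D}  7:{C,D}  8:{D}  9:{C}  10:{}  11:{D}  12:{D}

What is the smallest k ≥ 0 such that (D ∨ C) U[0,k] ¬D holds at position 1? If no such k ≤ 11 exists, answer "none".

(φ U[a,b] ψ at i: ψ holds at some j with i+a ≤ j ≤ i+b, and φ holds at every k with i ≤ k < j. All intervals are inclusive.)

3

Need earliest j ≥ 1 with ¬D, and (D ∨ C) at every k in [1,j-1].
  j=1: rhs fails.
  j=2: rhs fails.
  j=3: rhs fails.
  j=4: rhs holds; lhs holds on [1,3]. k = 3.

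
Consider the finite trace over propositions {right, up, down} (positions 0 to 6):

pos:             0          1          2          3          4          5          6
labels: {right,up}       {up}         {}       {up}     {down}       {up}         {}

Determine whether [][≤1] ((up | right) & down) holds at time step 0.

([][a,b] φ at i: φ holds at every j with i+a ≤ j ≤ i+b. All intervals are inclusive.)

Does not hold

Check ((up | right) & down) at every j in [0,1]:
  j=0: false
  j=1: false
Fails at j=0 → formula fails.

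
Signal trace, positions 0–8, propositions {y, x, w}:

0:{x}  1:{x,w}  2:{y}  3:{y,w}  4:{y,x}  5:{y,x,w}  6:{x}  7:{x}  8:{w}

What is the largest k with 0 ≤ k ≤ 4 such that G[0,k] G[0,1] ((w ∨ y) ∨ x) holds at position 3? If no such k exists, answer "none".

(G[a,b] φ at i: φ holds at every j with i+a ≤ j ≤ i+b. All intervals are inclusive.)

4

G[0,1] ((w ∨ y) ∨ x) must hold from j=3 onward; find where it first fails.
  j=3: holds
  j=4: holds
  j=5: holds
  j=6: holds
  j=7: holds
Holds through j=7; largest k = 4.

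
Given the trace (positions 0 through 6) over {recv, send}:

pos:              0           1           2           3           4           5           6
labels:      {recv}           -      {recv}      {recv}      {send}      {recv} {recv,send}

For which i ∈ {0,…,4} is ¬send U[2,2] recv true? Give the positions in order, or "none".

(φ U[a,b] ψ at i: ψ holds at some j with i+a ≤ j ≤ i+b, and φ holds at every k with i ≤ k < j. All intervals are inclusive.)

0, 1

Evaluate at each i in [0,4]:
  i=0: ✓ (rhs at j=2; lhs holds on [0,1])
  i=1: ✓ (rhs at j=3; lhs holds on [1,2])
  i=2: ✗ (no rhs in [4,4])
  i=3: ✗ (lhs fails at k=4 before rhs at j=5)
  i=4: ✗ (lhs fails at k=4 before rhs at j=6)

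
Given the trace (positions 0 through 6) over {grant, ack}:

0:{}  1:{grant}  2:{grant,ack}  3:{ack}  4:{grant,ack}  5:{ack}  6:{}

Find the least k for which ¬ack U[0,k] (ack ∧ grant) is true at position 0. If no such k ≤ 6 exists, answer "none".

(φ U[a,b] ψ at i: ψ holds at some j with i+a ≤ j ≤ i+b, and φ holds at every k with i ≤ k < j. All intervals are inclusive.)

Need earliest j ≥ 0 with (ack ∧ grant), and ¬ack at every k in [0,j-1].
  j=0: rhs fails.
  j=1: rhs fails.
  j=2: rhs holds; lhs holds on [0,1]. k = 2.

2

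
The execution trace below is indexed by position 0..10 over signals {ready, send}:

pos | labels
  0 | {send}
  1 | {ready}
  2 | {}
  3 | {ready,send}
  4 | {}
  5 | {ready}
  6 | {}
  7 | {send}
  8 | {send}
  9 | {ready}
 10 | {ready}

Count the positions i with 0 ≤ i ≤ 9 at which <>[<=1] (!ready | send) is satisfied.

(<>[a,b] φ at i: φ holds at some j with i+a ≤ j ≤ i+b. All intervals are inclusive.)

Evaluate at each i in [0,9]:
  i=0: ✓ (witness j=0)
  i=1: ✓ (witness j=2)
  i=2: ✓ (witness j=2)
  i=3: ✓ (witness j=3)
  i=4: ✓ (witness j=4)
  i=5: ✓ (witness j=6)
  i=6: ✓ (witness j=6)
  i=7: ✓ (witness j=7)
  i=8: ✓ (witness j=8)
  i=9: ✗ (none in [9,10])
Positions where it holds: {0, 1, 2, 3, 4, 5, 6, 7, 8} → 9.

9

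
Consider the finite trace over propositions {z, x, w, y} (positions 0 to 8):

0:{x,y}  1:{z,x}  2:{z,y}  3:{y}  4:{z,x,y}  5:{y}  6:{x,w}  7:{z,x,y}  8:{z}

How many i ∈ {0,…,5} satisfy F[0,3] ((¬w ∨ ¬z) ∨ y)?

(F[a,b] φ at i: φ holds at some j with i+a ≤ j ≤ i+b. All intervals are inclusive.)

6

Evaluate at each i in [0,5]:
  i=0: ✓ (witness j=0)
  i=1: ✓ (witness j=1)
  i=2: ✓ (witness j=2)
  i=3: ✓ (witness j=3)
  i=4: ✓ (witness j=4)
  i=5: ✓ (witness j=5)
Positions where it holds: {0, 1, 2, 3, 4, 5} → 6.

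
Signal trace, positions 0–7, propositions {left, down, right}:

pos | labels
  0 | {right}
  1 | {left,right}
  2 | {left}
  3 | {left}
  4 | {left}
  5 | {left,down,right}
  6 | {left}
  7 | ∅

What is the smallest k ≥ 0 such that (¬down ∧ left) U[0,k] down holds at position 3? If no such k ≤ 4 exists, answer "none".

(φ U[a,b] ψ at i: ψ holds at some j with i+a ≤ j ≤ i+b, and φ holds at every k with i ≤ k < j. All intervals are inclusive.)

Need earliest j ≥ 3 with down, and (¬down ∧ left) at every k in [3,j-1].
  j=3: rhs fails.
  j=4: rhs fails.
  j=5: rhs holds; lhs holds on [3,4]. k = 2.

2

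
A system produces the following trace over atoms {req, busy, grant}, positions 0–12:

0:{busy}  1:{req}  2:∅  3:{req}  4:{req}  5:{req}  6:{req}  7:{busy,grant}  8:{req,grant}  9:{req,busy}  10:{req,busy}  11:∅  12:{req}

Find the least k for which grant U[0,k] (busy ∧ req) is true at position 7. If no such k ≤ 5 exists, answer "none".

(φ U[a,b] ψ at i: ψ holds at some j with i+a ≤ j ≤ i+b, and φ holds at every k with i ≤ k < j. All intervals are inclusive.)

Need earliest j ≥ 7 with (busy ∧ req), and grant at every k in [7,j-1].
  j=7: rhs fails.
  j=8: rhs fails.
  j=9: rhs holds; lhs holds on [7,8]. k = 2.

2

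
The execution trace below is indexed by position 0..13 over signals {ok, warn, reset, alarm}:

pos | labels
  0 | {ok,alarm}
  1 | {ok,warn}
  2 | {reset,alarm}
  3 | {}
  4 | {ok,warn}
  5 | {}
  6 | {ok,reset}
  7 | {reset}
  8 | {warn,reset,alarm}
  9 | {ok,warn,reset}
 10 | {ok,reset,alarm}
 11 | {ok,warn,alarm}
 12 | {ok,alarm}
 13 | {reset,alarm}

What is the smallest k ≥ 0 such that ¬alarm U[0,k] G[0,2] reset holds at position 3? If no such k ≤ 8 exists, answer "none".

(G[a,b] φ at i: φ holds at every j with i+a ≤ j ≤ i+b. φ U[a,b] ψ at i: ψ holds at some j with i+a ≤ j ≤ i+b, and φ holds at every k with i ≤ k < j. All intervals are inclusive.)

3

Need earliest j ≥ 3 with G[0,2] reset, and ¬alarm at every k in [3,j-1].
  j=3: rhs fails.
  j=4: rhs fails.
  j=5: rhs fails.
  j=6: rhs holds; lhs holds on [3,5]. k = 3.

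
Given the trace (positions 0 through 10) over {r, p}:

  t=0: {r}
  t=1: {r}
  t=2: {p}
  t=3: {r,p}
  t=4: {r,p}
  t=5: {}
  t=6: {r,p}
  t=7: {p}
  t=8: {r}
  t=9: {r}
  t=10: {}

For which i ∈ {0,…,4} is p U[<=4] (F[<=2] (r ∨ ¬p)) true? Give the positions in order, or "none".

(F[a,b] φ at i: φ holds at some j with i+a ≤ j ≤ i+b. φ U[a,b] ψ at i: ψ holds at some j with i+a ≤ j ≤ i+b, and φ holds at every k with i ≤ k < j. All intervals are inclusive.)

Evaluate at each i in [0,4]:
  i=0: ✓ (rhs at j=0)
  i=1: ✓ (rhs at j=1)
  i=2: ✓ (rhs at j=2)
  i=3: ✓ (rhs at j=3)
  i=4: ✓ (rhs at j=4)

0, 1, 2, 3, 4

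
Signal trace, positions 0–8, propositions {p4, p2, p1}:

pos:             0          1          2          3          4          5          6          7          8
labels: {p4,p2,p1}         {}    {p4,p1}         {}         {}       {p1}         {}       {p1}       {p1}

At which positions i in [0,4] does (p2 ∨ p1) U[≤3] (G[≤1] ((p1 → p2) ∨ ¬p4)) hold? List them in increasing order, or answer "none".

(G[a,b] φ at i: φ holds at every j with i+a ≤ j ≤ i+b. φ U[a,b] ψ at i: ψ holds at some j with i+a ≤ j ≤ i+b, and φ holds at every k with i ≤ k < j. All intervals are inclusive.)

0, 2, 3, 4

Evaluate at each i in [0,4]:
  i=0: ✓ (rhs at j=0)
  i=1: ✗ (lhs fails at k=1 before rhs at j=3)
  i=2: ✓ (rhs at j=3; lhs holds on [2,2])
  i=3: ✓ (rhs at j=3)
  i=4: ✓ (rhs at j=4)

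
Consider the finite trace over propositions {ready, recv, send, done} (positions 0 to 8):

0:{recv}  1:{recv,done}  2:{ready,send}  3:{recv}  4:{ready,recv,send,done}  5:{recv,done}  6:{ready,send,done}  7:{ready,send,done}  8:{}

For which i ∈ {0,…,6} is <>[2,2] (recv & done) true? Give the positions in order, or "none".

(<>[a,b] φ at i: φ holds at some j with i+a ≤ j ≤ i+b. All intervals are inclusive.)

Evaluate at each i in [0,6]:
  i=0: ✗ (none in [2,2])
  i=1: ✗ (none in [3,3])
  i=2: ✓ (witness j=4)
  i=3: ✓ (witness j=5)
  i=4: ✗ (none in [6,6])
  i=5: ✗ (none in [7,7])
  i=6: ✗ (none in [8,8])

2, 3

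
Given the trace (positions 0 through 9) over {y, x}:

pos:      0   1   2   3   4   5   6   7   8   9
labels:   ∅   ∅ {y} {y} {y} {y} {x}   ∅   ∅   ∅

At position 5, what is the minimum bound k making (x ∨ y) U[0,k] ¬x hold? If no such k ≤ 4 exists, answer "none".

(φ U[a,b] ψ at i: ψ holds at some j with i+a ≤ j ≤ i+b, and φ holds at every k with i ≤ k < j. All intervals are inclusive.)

0

Need earliest j ≥ 5 with ¬x, and (x ∨ y) at every k in [5,j-1].
  j=5: rhs holds (empty prefix). k = 0.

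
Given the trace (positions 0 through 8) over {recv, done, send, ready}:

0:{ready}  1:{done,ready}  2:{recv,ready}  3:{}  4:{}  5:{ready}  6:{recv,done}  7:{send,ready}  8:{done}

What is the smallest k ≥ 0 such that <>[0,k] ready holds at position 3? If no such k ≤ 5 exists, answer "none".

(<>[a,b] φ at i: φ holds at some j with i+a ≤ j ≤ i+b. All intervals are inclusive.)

Scan j = 3,4,… for ready:
  j=3: fails
  j=4: fails
  j=5: holds
First hit at j=5, so smallest k = 5-3 = 2.

2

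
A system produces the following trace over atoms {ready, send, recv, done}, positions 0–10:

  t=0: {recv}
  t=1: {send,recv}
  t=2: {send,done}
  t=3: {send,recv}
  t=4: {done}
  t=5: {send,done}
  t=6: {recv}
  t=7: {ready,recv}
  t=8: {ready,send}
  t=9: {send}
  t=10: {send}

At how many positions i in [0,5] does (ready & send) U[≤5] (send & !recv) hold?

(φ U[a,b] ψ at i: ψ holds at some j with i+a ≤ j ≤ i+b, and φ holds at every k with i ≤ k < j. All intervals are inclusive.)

2

Evaluate at each i in [0,5]:
  i=0: ✗ (lhs fails at k=0 before rhs at j=2)
  i=1: ✗ (lhs fails at k=1 before rhs at j=2)
  i=2: ✓ (rhs at j=2)
  i=3: ✗ (lhs fails at k=3 before rhs at j=5)
  i=4: ✗ (lhs fails at k=4 before rhs at j=5)
  i=5: ✓ (rhs at j=5)
Positions where it holds: {2, 5} → 2.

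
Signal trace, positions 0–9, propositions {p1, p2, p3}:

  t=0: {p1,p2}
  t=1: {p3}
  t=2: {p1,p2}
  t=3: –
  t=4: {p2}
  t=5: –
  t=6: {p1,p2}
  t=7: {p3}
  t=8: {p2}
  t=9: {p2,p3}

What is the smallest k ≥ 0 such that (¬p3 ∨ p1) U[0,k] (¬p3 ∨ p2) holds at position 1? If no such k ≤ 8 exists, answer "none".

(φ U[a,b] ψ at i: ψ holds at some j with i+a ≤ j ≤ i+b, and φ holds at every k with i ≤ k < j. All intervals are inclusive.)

Need earliest j ≥ 1 with (¬p3 ∨ p2), and (¬p3 ∨ p1) at every k in [1,j-1].
  j=1: rhs fails.
  j=2: rhs holds but lhs fails at k=1.
  j=3: rhs holds but lhs fails at k=1.
  j=4: rhs holds but lhs fails at k=1.
  j=5: rhs holds but lhs fails at k=1.
  j=6: rhs holds but lhs fails at k=1.
  j=7: rhs fails.
  j=8: rhs holds but lhs fails at k=1.
  j=9: rhs holds but lhs fails at k=1.
No witness within the range → none.

none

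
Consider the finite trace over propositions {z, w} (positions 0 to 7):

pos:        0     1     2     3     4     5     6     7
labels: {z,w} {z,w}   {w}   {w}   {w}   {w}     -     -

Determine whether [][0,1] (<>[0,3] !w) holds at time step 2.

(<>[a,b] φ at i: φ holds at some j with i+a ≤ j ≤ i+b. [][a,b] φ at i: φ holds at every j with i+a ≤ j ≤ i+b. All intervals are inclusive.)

False

Check <>[0,3] !w at every j in [2,3]:
  j=2: fails (none in [2,5])
  j=3: holds (witness at 6)
Fails at j=2 → formula fails.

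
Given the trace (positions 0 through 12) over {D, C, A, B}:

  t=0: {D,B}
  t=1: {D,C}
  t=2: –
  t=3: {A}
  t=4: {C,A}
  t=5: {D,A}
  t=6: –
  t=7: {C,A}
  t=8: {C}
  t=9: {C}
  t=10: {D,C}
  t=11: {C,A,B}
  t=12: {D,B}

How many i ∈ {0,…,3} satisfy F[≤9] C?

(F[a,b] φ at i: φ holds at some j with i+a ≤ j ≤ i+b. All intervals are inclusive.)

Evaluate at each i in [0,3]:
  i=0: ✓ (witness j=1)
  i=1: ✓ (witness j=1)
  i=2: ✓ (witness j=4)
  i=3: ✓ (witness j=4)
Positions where it holds: {0, 1, 2, 3} → 4.

4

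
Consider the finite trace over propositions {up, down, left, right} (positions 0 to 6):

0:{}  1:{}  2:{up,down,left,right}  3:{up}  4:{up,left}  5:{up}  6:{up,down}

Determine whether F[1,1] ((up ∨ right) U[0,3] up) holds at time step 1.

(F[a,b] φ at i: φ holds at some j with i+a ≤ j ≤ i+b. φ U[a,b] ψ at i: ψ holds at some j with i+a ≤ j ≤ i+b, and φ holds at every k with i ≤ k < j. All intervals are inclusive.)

Yes

Check ((up ∨ right) U[0,3] up) at each j in [2,2]:
  j=2: holds
Found at j=2 → formula holds.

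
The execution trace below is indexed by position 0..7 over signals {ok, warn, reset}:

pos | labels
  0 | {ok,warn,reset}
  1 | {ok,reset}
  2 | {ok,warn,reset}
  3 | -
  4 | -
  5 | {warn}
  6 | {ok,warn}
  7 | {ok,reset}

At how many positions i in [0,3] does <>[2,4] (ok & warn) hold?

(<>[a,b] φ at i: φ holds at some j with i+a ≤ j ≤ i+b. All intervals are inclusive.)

3

Evaluate at each i in [0,3]:
  i=0: ✓ (witness j=2)
  i=1: ✗ (none in [3,5])
  i=2: ✓ (witness j=6)
  i=3: ✓ (witness j=6)
Positions where it holds: {0, 2, 3} → 3.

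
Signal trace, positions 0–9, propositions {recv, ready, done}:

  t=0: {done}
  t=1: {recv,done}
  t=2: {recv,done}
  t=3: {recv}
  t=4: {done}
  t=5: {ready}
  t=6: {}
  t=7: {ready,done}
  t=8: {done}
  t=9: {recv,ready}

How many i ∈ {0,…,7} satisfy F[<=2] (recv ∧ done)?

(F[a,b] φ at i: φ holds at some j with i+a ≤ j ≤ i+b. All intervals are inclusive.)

3

Evaluate at each i in [0,7]:
  i=0: ✓ (witness j=1)
  i=1: ✓ (witness j=1)
  i=2: ✓ (witness j=2)
  i=3: ✗ (none in [3,5])
  i=4: ✗ (none in [4,6])
  i=5: ✗ (none in [5,7])
  i=6: ✗ (none in [6,8])
  i=7: ✗ (none in [7,9])
Positions where it holds: {0, 1, 2} → 3.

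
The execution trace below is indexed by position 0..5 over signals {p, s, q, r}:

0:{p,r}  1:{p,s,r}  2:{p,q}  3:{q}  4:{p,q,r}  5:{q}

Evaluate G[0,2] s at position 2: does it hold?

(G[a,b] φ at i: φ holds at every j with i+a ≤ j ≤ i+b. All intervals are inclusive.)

Does not hold

Check s at every j in [2,4]:
  j=2: false
  j=3: false
  j=4: false
Fails at j=2 → formula fails.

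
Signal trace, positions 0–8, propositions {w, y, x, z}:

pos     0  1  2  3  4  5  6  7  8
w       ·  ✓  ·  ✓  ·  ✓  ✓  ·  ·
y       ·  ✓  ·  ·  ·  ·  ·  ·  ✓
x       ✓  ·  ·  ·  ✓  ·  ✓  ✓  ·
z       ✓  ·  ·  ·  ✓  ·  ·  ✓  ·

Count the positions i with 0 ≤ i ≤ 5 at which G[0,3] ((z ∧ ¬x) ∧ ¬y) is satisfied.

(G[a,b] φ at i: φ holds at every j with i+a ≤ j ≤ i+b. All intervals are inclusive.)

0

Evaluate at each i in [0,5]:
  i=0: ✗ (fails at j=0)
  i=1: ✗ (fails at j=1)
  i=2: ✗ (fails at j=2)
  i=3: ✗ (fails at j=3)
  i=4: ✗ (fails at j=4)
  i=5: ✗ (fails at j=5)
Positions where it holds: {} → 0.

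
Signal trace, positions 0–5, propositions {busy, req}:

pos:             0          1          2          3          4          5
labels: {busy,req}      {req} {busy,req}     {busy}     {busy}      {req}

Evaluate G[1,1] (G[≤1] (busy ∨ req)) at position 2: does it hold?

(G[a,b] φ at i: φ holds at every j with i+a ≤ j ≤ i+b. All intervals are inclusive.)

Check G[≤1] (busy ∨ req) at every j in [3,3]:
  j=3: holds on [3,4]
All positions satisfy it → formula holds.

Yes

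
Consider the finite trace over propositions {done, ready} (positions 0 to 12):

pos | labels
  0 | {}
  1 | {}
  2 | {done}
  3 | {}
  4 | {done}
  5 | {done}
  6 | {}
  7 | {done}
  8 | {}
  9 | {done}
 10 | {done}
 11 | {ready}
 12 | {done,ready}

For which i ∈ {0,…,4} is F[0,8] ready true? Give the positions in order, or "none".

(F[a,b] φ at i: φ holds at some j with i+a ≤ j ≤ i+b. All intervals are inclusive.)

Evaluate at each i in [0,4]:
  i=0: ✗ (none in [0,8])
  i=1: ✗ (none in [1,9])
  i=2: ✗ (none in [2,10])
  i=3: ✓ (witness j=11)
  i=4: ✓ (witness j=11)

3, 4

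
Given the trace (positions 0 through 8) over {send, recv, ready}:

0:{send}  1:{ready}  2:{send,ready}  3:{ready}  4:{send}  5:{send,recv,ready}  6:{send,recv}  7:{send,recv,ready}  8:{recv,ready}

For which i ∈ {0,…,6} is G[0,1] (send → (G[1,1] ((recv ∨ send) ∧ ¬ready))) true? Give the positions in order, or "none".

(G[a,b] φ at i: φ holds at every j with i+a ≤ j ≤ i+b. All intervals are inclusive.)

none

Evaluate at each i in [0,6]:
  i=0: ✗ (fails at j=0)
  i=1: ✗ (fails at j=2)
  i=2: ✗ (fails at j=2)
  i=3: ✗ (fails at j=4)
  i=4: ✗ (fails at j=4)
  i=5: ✗ (fails at j=6)
  i=6: ✗ (fails at j=6)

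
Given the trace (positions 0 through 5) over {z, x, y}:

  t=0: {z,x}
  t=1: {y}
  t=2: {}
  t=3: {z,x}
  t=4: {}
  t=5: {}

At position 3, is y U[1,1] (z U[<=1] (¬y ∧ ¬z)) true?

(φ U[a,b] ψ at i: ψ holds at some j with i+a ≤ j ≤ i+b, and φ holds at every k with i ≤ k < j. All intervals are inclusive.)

No

Need some j in [4,4] with (z U[<=1] (¬y ∧ ¬z)), and y at every k in [3,j-1].
  j=4: (z U[<=1] (¬y ∧ ¬z)) holds, but y fails at k=3 → not this j.
No j in the window works → until fails.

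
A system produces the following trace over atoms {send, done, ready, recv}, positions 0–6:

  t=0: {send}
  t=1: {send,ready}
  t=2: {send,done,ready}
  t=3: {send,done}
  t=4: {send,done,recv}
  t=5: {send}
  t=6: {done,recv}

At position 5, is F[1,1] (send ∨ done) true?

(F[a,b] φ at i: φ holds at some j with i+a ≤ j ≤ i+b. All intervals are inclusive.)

Check (send ∨ done) at each j in [6,6]:
  j=6: true
Found at j=6 → formula holds.

True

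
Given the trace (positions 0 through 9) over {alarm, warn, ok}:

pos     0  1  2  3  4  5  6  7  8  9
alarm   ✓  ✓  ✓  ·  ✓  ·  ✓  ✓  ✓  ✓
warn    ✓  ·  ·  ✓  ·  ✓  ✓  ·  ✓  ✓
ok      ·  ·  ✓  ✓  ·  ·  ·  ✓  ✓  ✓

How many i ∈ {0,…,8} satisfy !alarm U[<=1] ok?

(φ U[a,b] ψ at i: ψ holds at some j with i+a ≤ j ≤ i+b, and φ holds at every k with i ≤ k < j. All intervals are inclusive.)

4

Evaluate at each i in [0,8]:
  i=0: ✗ (no rhs in [0,1])
  i=1: ✗ (lhs fails at k=1 before rhs at j=2)
  i=2: ✓ (rhs at j=2)
  i=3: ✓ (rhs at j=3)
  i=4: ✗ (no rhs in [4,5])
  i=5: ✗ (no rhs in [5,6])
  i=6: ✗ (lhs fails at k=6 before rhs at j=7)
  i=7: ✓ (rhs at j=7)
  i=8: ✓ (rhs at j=8)
Positions where it holds: {2, 3, 7, 8} → 4.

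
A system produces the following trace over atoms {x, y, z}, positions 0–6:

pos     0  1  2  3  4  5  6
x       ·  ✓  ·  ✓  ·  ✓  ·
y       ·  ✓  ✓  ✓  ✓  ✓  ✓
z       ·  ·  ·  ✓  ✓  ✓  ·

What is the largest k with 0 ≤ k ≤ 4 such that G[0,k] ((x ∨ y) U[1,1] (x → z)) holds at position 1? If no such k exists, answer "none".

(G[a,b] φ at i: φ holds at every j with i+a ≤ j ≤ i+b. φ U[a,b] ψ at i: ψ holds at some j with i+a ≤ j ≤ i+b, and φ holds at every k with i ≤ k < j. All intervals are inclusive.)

((x ∨ y) U[1,1] (x → z)) must hold from j=1 onward; find where it first fails.
  j=1: holds
  j=2: holds
  j=3: holds
  j=4: holds
  j=5: holds
Holds through j=5; largest k = 4.

4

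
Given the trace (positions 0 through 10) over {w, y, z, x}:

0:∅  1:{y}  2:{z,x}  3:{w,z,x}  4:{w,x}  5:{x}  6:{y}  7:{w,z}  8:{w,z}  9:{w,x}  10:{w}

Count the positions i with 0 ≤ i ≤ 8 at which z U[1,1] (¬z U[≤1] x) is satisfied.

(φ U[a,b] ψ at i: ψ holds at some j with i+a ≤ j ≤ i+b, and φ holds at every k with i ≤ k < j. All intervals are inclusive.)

Evaluate at each i in [0,8]:
  i=0: ✗ (lhs fails at k=0 before rhs at j=1)
  i=1: ✗ (lhs fails at k=1 before rhs at j=2)
  i=2: ✓ (rhs at j=3; lhs holds on [2,2])
  i=3: ✓ (rhs at j=4; lhs holds on [3,3])
  i=4: ✗ (lhs fails at k=4 before rhs at j=5)
  i=5: ✗ (no rhs in [6,6])
  i=6: ✗ (no rhs in [7,7])
  i=7: ✗ (no rhs in [8,8])
  i=8: ✓ (rhs at j=9; lhs holds on [8,8])
Positions where it holds: {2, 3, 8} → 3.

3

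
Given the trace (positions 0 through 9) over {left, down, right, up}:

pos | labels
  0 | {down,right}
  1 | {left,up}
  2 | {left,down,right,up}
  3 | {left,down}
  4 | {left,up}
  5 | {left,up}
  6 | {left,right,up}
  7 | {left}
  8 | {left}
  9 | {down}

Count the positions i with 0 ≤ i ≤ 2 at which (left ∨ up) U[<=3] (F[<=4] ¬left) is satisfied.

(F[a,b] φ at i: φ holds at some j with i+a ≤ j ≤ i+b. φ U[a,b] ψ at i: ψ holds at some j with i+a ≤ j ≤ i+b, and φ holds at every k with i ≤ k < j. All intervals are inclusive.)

2

Evaluate at each i in [0,2]:
  i=0: ✓ (rhs at j=0)
  i=1: ✗ (no rhs in [1,4])
  i=2: ✓ (rhs at j=5; lhs holds on [2,4])
Positions where it holds: {0, 2} → 2.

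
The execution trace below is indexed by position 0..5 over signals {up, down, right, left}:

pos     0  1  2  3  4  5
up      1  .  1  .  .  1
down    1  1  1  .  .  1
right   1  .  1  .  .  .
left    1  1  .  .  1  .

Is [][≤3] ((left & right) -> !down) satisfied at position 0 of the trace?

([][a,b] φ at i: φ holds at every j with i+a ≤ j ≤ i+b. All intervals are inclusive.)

False

Check ((left & right) -> !down) at every j in [0,3]:
  j=0: antecedent true; consequent false → ✗
  j=1: antecedent false → ✓
  j=2: antecedent false → ✓
  j=3: antecedent false → ✓
Fails at j=0 → formula fails.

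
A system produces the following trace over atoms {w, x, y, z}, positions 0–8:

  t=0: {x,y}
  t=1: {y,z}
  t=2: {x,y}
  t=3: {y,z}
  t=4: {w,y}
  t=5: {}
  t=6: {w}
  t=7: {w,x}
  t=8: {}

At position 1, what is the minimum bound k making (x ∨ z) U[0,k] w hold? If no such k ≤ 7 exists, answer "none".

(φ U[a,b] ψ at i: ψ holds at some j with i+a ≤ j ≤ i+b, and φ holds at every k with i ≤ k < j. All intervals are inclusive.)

Need earliest j ≥ 1 with w, and (x ∨ z) at every k in [1,j-1].
  j=1: rhs fails.
  j=2: rhs fails.
  j=3: rhs fails.
  j=4: rhs holds; lhs holds on [1,3]. k = 3.

3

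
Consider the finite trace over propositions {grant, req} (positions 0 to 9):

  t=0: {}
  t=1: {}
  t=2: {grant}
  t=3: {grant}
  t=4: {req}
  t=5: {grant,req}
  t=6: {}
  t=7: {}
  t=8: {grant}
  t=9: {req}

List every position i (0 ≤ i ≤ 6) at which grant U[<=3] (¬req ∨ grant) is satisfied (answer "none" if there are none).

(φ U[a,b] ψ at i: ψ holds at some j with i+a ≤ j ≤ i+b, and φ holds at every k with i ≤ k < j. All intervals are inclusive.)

0, 1, 2, 3, 5, 6

Evaluate at each i in [0,6]:
  i=0: ✓ (rhs at j=0)
  i=1: ✓ (rhs at j=1)
  i=2: ✓ (rhs at j=2)
  i=3: ✓ (rhs at j=3)
  i=4: ✗ (lhs fails at k=4 before rhs at j=5)
  i=5: ✓ (rhs at j=5)
  i=6: ✓ (rhs at j=6)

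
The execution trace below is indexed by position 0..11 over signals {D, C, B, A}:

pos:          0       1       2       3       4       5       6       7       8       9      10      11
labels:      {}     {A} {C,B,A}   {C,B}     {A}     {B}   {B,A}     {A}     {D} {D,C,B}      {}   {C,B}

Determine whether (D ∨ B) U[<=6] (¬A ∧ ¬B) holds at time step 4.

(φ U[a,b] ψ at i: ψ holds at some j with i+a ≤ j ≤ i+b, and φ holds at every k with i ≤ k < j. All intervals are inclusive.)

False

Need some j in [4,10] with (¬A ∧ ¬B), and (D ∨ B) at every k in [4,j-1].
  j=4: (¬A ∧ ¬B) false.
  j=5: (¬A ∧ ¬B) false.
  j=6: (¬A ∧ ¬B) false.
  j=7: (¬A ∧ ¬B) false.
  j=8: (¬A ∧ ¬B) holds, but (D ∨ B) fails at k=4 → not this j.
  j=9: (¬A ∧ ¬B) false.
  j=10: (¬A ∧ ¬B) holds, but (D ∨ B) fails at k=4 → not this j.
No j in the window works → until fails.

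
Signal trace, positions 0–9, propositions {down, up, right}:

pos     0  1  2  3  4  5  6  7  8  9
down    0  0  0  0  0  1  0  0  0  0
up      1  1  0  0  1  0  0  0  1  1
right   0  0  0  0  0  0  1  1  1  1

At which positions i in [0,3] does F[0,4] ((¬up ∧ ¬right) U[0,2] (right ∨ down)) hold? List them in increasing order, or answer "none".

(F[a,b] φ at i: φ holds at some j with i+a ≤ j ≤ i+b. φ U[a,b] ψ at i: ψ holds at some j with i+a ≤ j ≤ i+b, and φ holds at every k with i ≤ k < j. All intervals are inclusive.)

Evaluate at each i in [0,3]:
  i=0: ✗ (none in [0,4])
  i=1: ✓ (witness j=5)
  i=2: ✓ (witness j=5)
  i=3: ✓ (witness j=5)

1, 2, 3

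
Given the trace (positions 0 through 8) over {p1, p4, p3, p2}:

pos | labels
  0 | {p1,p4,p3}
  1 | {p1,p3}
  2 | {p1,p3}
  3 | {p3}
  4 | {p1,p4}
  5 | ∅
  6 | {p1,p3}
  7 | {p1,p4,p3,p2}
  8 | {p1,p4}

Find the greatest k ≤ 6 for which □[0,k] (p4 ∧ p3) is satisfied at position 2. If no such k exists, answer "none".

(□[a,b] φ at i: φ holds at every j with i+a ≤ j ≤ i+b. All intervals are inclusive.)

(p4 ∧ p3) must hold from j=2 onward; find where it first fails.
  j=2: fails → no k works.

none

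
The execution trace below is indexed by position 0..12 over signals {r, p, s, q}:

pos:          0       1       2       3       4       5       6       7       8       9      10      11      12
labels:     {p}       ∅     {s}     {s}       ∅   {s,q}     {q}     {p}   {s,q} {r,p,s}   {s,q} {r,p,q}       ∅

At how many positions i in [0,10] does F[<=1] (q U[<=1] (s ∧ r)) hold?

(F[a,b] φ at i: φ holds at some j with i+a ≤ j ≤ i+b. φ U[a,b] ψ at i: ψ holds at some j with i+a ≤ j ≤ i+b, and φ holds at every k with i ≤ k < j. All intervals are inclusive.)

3

Evaluate at each i in [0,10]:
  i=0: ✗ (none in [0,1])
  i=1: ✗ (none in [1,2])
  i=2: ✗ (none in [2,3])
  i=3: ✗ (none in [3,4])
  i=4: ✗ (none in [4,5])
  i=5: ✗ (none in [5,6])
  i=6: ✗ (none in [6,7])
  i=7: ✓ (witness j=8)
  i=8: ✓ (witness j=8)
  i=9: ✓ (witness j=9)
  i=10: ✗ (none in [10,11])
Positions where it holds: {7, 8, 9} → 3.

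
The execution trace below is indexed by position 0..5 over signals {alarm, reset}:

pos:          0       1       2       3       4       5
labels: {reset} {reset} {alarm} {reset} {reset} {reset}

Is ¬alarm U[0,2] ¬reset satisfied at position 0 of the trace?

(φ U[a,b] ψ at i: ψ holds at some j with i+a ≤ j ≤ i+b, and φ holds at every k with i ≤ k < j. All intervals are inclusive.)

Need some j in [0,2] with ¬reset, and ¬alarm at every k in [0,j-1].
  j=0: ¬reset false.
  j=1: ¬reset false.
  j=2: ¬reset holds; ¬alarm holds at every k in [0,1] → satisfied.

Holds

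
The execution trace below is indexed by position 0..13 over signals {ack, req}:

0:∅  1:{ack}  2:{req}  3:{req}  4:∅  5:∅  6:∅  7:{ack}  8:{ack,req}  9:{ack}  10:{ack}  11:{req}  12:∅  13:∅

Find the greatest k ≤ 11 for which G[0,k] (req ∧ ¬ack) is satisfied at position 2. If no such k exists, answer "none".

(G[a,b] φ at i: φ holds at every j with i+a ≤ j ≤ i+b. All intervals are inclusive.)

(req ∧ ¬ack) must hold from j=2 onward; find where it first fails.
  j=2: holds
  j=3: holds
  j=4: fails
Holds on [2,3], so largest k = 1.

1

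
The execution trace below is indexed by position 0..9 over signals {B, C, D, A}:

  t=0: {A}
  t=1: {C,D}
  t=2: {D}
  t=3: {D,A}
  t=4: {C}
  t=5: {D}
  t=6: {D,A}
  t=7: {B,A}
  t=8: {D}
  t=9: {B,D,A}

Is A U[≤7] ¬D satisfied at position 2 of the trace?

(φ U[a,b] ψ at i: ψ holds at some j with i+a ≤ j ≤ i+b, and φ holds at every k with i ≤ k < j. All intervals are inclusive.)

Does not hold

Need some j in [2,9] with ¬D, and A at every k in [2,j-1].
  j=2: ¬D false.
  j=3: ¬D false.
  j=4: ¬D holds, but A fails at k=2 → not this j.
  j=5: ¬D false.
  j=6: ¬D false.
  j=7: ¬D holds, but A fails at k=2 → not this j.
  j=8: ¬D false.
  j=9: ¬D false.
No j in the window works → until fails.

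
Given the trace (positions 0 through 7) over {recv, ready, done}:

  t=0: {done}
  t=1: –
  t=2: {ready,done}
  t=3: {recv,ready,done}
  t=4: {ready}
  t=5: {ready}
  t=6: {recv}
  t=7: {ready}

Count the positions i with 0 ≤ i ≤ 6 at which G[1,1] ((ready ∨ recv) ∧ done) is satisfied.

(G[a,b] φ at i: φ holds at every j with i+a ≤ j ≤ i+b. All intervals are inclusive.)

Evaluate at each i in [0,6]:
  i=0: ✗ (fails at j=1)
  i=1: ✓ (all of [2,2])
  i=2: ✓ (all of [3,3])
  i=3: ✗ (fails at j=4)
  i=4: ✗ (fails at j=5)
  i=5: ✗ (fails at j=6)
  i=6: ✗ (fails at j=7)
Positions where it holds: {1, 2} → 2.

2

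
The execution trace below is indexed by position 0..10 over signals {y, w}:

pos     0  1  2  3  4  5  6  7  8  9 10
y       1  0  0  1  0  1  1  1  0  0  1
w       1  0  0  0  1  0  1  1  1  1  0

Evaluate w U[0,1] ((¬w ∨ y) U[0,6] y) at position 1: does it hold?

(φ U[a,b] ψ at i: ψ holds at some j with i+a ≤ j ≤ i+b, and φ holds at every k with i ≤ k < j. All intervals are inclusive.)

True

Need some j in [1,2] with ((¬w ∨ y) U[0,6] y), and w at every k in [1,j-1].
  j=1: ((¬w ∨ y) U[0,6] y) holds; no prefix to check → satisfied.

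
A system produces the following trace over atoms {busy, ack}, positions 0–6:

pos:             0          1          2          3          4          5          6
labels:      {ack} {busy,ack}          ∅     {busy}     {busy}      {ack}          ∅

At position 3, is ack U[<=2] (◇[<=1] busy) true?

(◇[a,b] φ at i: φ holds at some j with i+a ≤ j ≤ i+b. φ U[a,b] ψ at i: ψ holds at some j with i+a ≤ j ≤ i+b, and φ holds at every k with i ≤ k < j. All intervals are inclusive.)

Holds

Need some j in [3,5] with ◇[<=1] busy, and ack at every k in [3,j-1].
  j=3: ◇[<=1] busy holds; no prefix to check → satisfied.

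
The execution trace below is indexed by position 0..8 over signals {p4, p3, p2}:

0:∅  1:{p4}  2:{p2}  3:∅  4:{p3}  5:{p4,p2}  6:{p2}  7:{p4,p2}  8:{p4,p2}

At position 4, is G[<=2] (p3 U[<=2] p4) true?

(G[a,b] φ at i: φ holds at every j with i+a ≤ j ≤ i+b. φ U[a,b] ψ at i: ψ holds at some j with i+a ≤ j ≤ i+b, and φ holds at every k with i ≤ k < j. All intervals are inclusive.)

No

Check (p3 U[<=2] p4) at every j in [4,6]:
  j=4: holds
  j=5: holds
  j=6: fails
Fails at j=6 → formula fails.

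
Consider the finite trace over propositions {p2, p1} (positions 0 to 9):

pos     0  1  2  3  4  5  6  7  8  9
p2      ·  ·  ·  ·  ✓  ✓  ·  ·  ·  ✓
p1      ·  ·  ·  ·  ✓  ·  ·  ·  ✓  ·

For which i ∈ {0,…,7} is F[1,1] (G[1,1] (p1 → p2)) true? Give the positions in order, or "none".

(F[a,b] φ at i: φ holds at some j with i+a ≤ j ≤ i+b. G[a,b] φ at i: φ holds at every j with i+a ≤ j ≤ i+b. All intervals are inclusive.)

Evaluate at each i in [0,7]:
  i=0: ✓ (witness j=1)
  i=1: ✓ (witness j=2)
  i=2: ✓ (witness j=3)
  i=3: ✓ (witness j=4)
  i=4: ✓ (witness j=5)
  i=5: ✓ (witness j=6)
  i=6: ✗ (none in [7,7])
  i=7: ✓ (witness j=8)

0, 1, 2, 3, 4, 5, 7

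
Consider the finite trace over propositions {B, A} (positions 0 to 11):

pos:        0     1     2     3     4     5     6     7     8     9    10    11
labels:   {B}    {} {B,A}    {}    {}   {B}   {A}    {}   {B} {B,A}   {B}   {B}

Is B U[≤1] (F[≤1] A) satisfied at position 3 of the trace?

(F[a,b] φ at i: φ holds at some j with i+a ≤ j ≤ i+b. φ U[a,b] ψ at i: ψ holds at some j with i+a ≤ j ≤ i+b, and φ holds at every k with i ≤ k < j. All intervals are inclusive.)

Does not hold

Need some j in [3,4] with F[≤1] A, and B at every k in [3,j-1].
  j=3: F[≤1] A — fails (none in [3,4]).
  j=4: F[≤1] A — fails (none in [4,5]).
No j in the window works → until fails.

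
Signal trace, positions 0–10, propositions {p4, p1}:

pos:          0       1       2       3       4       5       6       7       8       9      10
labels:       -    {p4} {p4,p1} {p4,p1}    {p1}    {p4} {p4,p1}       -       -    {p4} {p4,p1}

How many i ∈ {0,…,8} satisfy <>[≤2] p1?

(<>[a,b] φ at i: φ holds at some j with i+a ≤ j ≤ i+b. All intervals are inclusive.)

Evaluate at each i in [0,8]:
  i=0: ✓ (witness j=2)
  i=1: ✓ (witness j=2)
  i=2: ✓ (witness j=2)
  i=3: ✓ (witness j=3)
  i=4: ✓ (witness j=4)
  i=5: ✓ (witness j=6)
  i=6: ✓ (witness j=6)
  i=7: ✗ (none in [7,9])
  i=8: ✓ (witness j=10)
Positions where it holds: {0, 1, 2, 3, 4, 5, 6, 8} → 8.

8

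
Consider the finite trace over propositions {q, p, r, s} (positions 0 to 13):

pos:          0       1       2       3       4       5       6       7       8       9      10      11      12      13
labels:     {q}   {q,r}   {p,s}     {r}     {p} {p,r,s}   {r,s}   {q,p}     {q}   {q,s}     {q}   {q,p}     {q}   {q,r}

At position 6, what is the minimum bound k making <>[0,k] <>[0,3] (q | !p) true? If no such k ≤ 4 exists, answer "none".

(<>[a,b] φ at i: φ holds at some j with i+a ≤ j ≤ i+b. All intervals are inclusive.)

Scan j = 6,7,… for <>[0,3] (q | !p):
  j=6: holds
First hit at j=6, so smallest k = 6-6 = 0.

0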